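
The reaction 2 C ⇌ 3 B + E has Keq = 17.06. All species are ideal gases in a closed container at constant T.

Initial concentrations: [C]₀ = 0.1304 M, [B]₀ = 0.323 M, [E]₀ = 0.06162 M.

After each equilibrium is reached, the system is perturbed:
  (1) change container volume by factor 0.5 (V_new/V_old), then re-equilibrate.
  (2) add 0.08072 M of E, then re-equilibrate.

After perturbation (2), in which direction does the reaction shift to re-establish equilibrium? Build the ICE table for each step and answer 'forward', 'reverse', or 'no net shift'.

Direction: reverse

Q₀ = 0.1221 vs Keq = 17.06 ⇒ Q<K, forward
Step 1:
                  C         B         E
  I          0.1304     0.323   0.06162
  C         -0.1034    0.1552   0.05172
  E         0.02695    0.4782    0.1133
  solve Keq expr → x = 0.05172; check Q = 17.06
Then change container volume by factor 0.5 (V_new/V_old).
Step 2:
                  C         B         E
  I          0.0539    0.9563    0.2267
  C         0.03963  -0.05945  -0.01982
  E         0.09354    0.8969    0.2069
  solve Keq expr → x = -0.01982; check Q = 17.06
Then add 0.08072 M of E.
Step 3:
                  C         B         E
  I         0.09354    0.8969    0.2876
  C         0.01224  -0.01836 -0.006119
  E          0.1058    0.8785    0.2815
  solve Keq expr → x = -0.006119; check Q = 17.06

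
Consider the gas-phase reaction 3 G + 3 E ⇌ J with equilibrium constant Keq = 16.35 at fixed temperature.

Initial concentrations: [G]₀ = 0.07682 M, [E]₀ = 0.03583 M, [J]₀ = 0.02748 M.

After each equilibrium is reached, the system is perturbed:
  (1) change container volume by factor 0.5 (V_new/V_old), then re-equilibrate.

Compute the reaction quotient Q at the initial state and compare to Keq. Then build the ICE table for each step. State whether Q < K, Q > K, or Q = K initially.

Q₀ = 1.3178e+06; Q > K (proceeds reverse)

Q₀ = 1.3178e+06 vs Keq = 16.35 ⇒ Q>K, reverse
Step 1:
                  G         E         J
  init      0.07682   0.03583   0.02748
  Δ         0.08212   0.08212  -0.02737
  eq         0.1589    0.1179 1.0771e-04
  solve Keq expr → x = -0.02737; check Q = 16.35
Then change container volume by factor 0.5 (V_new/V_old).
Step 2:
                  G         E         J
  init       0.3179    0.2359 2.1542e-04
  Δ        -0.01429  -0.01429  0.004763
  eq         0.3036    0.2216  0.004978
  solve Keq expr → x = 0.004763; check Q = 16.35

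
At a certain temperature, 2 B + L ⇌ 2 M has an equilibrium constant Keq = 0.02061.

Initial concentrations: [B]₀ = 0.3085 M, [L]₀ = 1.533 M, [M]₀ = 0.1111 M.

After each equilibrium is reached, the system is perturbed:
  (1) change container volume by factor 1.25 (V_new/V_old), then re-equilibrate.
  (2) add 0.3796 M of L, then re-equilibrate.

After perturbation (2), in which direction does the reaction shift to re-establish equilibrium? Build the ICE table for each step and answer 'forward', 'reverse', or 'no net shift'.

Direction: forward

Q₀ = 0.0846 vs Keq = 0.02061 ⇒ Q>K, reverse
Step 1:
                   B          L          M
  I           0.3085      1.533     0.1111
  C          0.04736    0.02368   -0.04736
  E           0.3559      1.557    0.06374
  solve Keq expr → x = -0.02368; check Q = 0.02061
Then change container volume by factor 1.25 (V_new/V_old).
Step 2:
                   B          L          M
  I           0.2847      1.245    0.05099
  C         0.004603   0.002302  -0.004603
  E           0.2893      1.248    0.04639
  solve Keq expr → x = -0.002302; check Q = 0.02061
Then add 0.3796 M of L.
Step 3:
                   B          L          M
  I           0.2893      1.627    0.04639
  C        -0.005532  -0.002766   0.005532
  E           0.2838      1.624    0.05192
  solve Keq expr → x = 0.002766; check Q = 0.02061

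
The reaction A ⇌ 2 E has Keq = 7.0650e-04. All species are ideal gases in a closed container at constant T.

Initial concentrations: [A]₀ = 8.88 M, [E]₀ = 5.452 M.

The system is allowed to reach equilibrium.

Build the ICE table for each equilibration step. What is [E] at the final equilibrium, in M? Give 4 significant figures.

[E]_eq = 0.09038 M

Q₀ = 3.347 vs Keq = 7.0650e-04 ⇒ Q>K, reverse
Step 1:
                    A           E
  init           8.88       5.452
  Δ             2.681      -5.362
  eq            11.56     0.09038
  solve Keq expr → x = -2.681; check Q = 7.0650e-04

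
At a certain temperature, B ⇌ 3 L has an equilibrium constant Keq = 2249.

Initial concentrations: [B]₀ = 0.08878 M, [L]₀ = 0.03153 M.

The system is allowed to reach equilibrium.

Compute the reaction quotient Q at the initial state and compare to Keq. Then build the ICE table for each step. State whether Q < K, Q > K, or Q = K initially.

Q₀ = 3.5307e-04 vs Keq = 2249 ⇒ Q<K, forward
Step 1:
                   B          L
  Initial    0.08878    0.03153
  Change    -0.08877     0.2663
  Equil   1.1747e-05     0.2978
  solve Keq expr → x = 0.08877; check Q = 2249

Q₀ = 3.5307e-04; Q < K (proceeds forward)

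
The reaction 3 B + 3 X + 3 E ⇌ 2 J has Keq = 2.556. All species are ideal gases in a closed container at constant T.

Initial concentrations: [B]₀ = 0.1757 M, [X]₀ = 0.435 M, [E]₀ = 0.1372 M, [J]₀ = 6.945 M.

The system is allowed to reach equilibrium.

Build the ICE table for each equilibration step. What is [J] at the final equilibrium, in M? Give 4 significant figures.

Q₀ = 4.1831e+07 vs Keq = 2.556 ⇒ Q>K, reverse
Step 1:
                  B         X         E         J
  init       0.1757     0.435    0.1372     6.945
  Δ           1.109     1.109     1.109   -0.7391
  eq          1.284     1.544     1.246     6.206
  solve Keq expr → x = -0.3695; check Q = 2.556

[J]_eq = 6.206 M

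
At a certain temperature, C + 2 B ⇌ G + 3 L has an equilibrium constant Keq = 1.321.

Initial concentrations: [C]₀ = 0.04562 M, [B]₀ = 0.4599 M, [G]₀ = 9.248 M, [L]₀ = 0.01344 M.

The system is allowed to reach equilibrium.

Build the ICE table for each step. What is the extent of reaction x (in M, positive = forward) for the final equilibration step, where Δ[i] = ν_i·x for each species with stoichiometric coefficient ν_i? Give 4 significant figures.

x = 0.02291 M

Q₀ = 0.002327 vs Keq = 1.321 ⇒ Q<K, forward
Step 1:
                   C          B          G          L
  I          0.04562     0.4599      9.248    0.01344
  C         -0.02291   -0.04582    0.02291    0.06873
  E          0.02271     0.4141      9.271    0.08217
  solve Keq expr → x = 0.02291; check Q = 1.321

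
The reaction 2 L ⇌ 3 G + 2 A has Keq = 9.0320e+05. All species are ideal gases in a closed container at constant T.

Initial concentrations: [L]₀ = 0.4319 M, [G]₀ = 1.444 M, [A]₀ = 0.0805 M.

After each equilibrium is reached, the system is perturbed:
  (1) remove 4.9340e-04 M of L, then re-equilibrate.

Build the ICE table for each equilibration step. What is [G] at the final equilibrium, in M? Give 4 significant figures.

Q₀ = 0.1046 vs Keq = 9.0320e+05 ⇒ Q<K, forward
Step 1:
                    L           G           A
  init         0.4319       1.444      0.0805
  Δ           -0.4303      0.6454      0.4303
  eq         0.001623       2.089      0.5108
  solve Keq expr → x = 0.2151; check Q = 9.0320e+05
Then remove 4.9340e-04 M of L.
Step 2:
                    L           G           A
  init        0.00113       2.089      0.5108
  Δ        4.9098e-04 -7.3647e-04 -4.9098e-04
  eq         0.001621       2.089      0.5103
  solve Keq expr → x = -2.4549e-04; check Q = 9.0320e+05

[G]_eq = 2.089 M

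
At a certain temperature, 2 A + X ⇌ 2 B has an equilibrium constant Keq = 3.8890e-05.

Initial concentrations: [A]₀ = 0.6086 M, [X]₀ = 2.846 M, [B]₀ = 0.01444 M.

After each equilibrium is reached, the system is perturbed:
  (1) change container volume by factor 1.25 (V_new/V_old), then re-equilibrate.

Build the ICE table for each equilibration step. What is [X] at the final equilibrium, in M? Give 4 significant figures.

[X]_eq = 2.28 M

Q₀ = 1.9780e-04 vs Keq = 3.8890e-05 ⇒ Q>K, reverse
Step 1:
                    A           X           B
  Initial      0.6086       2.846     0.01444
  Change     0.007949    0.003975   -0.007949
  Equil        0.6165        2.85    0.006491
  solve Keq expr → x = -0.003975; check Q = 3.8890e-05
Then change container volume by factor 1.25 (V_new/V_old).
Step 2:
                    A           X           B
  Initial      0.4932        2.28    0.005193
  Change   5.4282e-04  2.7141e-04 -5.4282e-04
  Equil        0.4938        2.28     0.00465
  solve Keq expr → x = -2.7141e-04; check Q = 3.8890e-05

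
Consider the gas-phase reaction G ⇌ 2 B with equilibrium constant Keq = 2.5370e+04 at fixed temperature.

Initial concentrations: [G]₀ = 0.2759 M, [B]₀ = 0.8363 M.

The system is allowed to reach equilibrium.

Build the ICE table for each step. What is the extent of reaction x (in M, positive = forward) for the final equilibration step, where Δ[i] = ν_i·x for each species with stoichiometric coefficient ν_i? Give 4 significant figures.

Q₀ = 2.535 vs Keq = 2.5370e+04 ⇒ Q<K, forward
Step 1:
                   G          B
  I           0.2759     0.8363
  C          -0.2758     0.5516
  E       7.5932e-05      1.388
  solve Keq expr → x = 0.2758; check Q = 2.5370e+04

x = 0.2758 M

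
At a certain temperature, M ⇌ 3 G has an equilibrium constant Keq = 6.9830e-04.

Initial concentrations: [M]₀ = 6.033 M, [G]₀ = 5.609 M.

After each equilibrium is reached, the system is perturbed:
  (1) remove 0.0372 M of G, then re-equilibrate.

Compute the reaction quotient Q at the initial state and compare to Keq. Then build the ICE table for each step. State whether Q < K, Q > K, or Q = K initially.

Q₀ = 29.25 vs Keq = 6.9830e-04 ⇒ Q>K, reverse
Step 1:
                    M           G
  init          6.033       5.609
  Δ             1.811      -5.433
  eq            7.844      0.1763
  solve Keq expr → x = -1.811; check Q = 6.9830e-04
Then remove 0.0372 M of G.
Step 2:
                    M           G
  init          7.844      0.1391
  Δ          -0.01237     0.03711
  eq            7.832      0.1762
  solve Keq expr → x = 0.01237; check Q = 6.9830e-04

Q₀ = 29.25; Q > K (proceeds reverse)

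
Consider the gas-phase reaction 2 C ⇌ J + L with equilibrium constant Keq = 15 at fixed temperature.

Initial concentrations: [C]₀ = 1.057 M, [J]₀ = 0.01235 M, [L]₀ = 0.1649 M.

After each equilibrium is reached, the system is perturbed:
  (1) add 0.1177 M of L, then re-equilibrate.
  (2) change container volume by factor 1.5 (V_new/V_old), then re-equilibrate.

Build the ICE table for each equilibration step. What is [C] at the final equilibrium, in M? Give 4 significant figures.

[C]_eq = 0.1007 M

Q₀ = 0.001823 vs Keq = 15 ⇒ Q<K, forward
Step 1:
                    C           J           L
  I             1.057     0.01235      0.1649
  C           -0.9171      0.4585      0.4585
  E            0.1399      0.4709      0.6234
  solve Keq expr → x = 0.4585; check Q = 15
Then add 0.1177 M of L.
Step 2:
                    C           J           L
  I            0.1399      0.4709      0.7411
  C           0.01116   -0.005579   -0.005579
  E            0.1511      0.4653      0.7356
  solve Keq expr → x = -0.005579; check Q = 15
Then change container volume by factor 1.5 (V_new/V_old).
Step 3:
                    C           J           L
  I            0.1007      0.3102      0.4904
  C                 0           0           0
  E            0.1007      0.3102      0.4904
  solve Keq expr → x = 0; check Q = 15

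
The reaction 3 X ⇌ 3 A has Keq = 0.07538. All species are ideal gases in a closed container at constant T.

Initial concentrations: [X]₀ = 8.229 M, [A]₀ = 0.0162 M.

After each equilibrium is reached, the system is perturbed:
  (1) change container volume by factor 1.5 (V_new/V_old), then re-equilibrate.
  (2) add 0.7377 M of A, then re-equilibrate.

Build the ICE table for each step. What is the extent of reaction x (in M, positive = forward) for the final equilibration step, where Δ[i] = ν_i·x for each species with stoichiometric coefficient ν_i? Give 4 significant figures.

Q₀ = 7.6296e-09 vs Keq = 0.07538 ⇒ Q<K, forward
Step 1:
                   X          A
  Initial      8.229     0.0162
  Change      -2.432      2.432
  Equil        5.797      2.449
  solve Keq expr → x = 0.8108; check Q = 0.07538
Then change container volume by factor 1.5 (V_new/V_old).
Step 2:
                   X          A
  Initial      3.864      1.632
  Change           0          0
  Equil        3.864      1.632
  solve Keq expr → x = 0; check Q = 0.07538
Then add 0.7377 M of A.
Step 3:
                   X          A
  Initial      3.864       2.37
  Change      0.5186    -0.5186
  Equil        4.383      1.851
  solve Keq expr → x = -0.1729; check Q = 0.07538

x = -0.1729 M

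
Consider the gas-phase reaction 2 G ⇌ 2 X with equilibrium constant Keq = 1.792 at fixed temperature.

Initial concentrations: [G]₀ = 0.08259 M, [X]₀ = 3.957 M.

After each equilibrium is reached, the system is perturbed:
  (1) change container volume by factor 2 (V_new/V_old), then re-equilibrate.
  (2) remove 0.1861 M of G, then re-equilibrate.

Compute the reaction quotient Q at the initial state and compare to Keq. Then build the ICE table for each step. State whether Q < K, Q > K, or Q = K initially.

Q₀ = 2295; Q > K (proceeds reverse)

Q₀ = 2295 vs Keq = 1.792 ⇒ Q>K, reverse
Step 1:
                   G          X
  I          0.08259      3.957
  C            1.645     -1.645
  E            1.727      2.312
  solve Keq expr → x = -0.8224; check Q = 1.792
Then change container volume by factor 2 (V_new/V_old).
Step 2:
                   G          X
  I           0.8637      1.156
  C                0          0
  E           0.8637      1.156
  solve Keq expr → x = 0; check Q = 1.792
Then remove 0.1861 M of G.
Step 3:
                   G          X
  I           0.6776      1.156
  C           0.1065    -0.1065
  E           0.7841       1.05
  solve Keq expr → x = -0.05326; check Q = 1.792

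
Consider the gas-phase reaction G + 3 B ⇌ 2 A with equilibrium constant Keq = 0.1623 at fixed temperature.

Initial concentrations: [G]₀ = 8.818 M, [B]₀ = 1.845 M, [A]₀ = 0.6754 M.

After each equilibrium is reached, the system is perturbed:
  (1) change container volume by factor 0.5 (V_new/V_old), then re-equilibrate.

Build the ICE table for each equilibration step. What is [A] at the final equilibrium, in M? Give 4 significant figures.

[A]_eq = 2.853 M

Q₀ = 0.008237 vs Keq = 0.1623 ⇒ Q<K, forward
Step 1:
                   G          B          A
  I            8.818      1.845     0.6754
  C          -0.2733      -0.82     0.5467
  E            8.545      1.025      1.222
  solve Keq expr → x = 0.2733; check Q = 0.1623
Then change container volume by factor 0.5 (V_new/V_old).
Step 2:
                   G          B          A
  I            17.09       2.05      2.444
  C          -0.2042    -0.6127     0.4085
  E            16.89      1.437      2.853
  solve Keq expr → x = 0.2042; check Q = 0.1623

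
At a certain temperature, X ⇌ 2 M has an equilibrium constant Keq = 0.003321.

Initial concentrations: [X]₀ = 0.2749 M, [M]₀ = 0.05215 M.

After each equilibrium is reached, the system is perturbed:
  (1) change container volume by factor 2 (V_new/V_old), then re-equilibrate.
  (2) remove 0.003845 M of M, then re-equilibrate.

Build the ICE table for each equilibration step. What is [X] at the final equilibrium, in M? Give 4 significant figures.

Q₀ = 0.009893 vs Keq = 0.003321 ⇒ Q>K, reverse
Step 1:
                   X          M
  I           0.2749    0.05215
  C          0.01068   -0.02135
  E           0.2856     0.0308
  solve Keq expr → x = -0.01068; check Q = 0.003321
Then change container volume by factor 2 (V_new/V_old).
Step 2:
                   X          M
  I           0.1428     0.0154
  C        -0.003071   0.006143
  E           0.1397    0.02154
  solve Keq expr → x = 0.003071; check Q = 0.003321
Then remove 0.003845 M of M.
Step 3:
                   X          M
  I           0.1397     0.0177
  C        -0.001851   0.003702
  E           0.1379     0.0214
  solve Keq expr → x = 0.001851; check Q = 0.003321

[X]_eq = 0.1379 M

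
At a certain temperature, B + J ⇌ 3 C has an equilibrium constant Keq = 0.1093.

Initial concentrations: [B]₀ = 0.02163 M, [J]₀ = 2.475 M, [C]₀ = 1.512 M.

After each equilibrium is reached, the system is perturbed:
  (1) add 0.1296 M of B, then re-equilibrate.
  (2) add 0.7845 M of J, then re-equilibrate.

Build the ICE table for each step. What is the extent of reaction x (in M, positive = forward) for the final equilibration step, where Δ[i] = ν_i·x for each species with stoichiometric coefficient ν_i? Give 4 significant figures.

Q₀ = 64.57 vs Keq = 0.1093 ⇒ Q>K, reverse
Step 1:
                   B          J          C
  init       0.02163      2.475      1.512
  Δ           0.3432     0.3432     -1.029
  eq          0.3648      2.818     0.4825
  solve Keq expr → x = -0.3432; check Q = 0.1093
Then add 0.1296 M of B.
Step 2:
                   B          J          C
  init        0.4944      2.818     0.4825
  Δ         -0.01502   -0.01502    0.04506
  eq          0.4794      2.803     0.5276
  solve Keq expr → x = 0.01502; check Q = 0.1093
Then add 0.7845 M of J.
Step 3:
                   B          J          C
  init        0.4794      3.588     0.5276
  Δ         -0.01309   -0.01309    0.03928
  eq          0.4663      3.575     0.5669
  solve Keq expr → x = 0.01309; check Q = 0.1093

x = 0.01309 M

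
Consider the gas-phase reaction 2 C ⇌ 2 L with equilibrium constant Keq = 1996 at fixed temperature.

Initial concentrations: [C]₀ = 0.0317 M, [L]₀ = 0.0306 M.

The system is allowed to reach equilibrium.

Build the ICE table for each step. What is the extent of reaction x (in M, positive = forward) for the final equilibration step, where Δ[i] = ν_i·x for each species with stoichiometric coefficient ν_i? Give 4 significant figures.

Q₀ = 0.9318 vs Keq = 1996 ⇒ Q<K, forward
Step 1:
                    C           L
  Initial      0.0317      0.0306
  Change     -0.03034     0.03034
  Equil      0.001364     0.06094
  solve Keq expr → x = 0.01517; check Q = 1996

x = 0.01517 M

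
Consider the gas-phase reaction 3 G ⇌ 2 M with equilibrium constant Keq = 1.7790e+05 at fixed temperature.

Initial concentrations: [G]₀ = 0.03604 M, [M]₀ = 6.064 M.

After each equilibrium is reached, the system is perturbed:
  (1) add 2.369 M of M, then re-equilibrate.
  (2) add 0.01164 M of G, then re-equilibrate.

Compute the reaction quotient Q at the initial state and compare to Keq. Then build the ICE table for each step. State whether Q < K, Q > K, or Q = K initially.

Q₀ = 7.8553e+05 vs Keq = 1.7790e+05 ⇒ Q>K, reverse
Step 1:
                  G         M
  I         0.03604     6.064
  C         0.02299  -0.01532
  E         0.05903     6.049
  solve Keq expr → x = -0.007662; check Q = 1.7790e+05
Then add 2.369 M of M.
Step 2:
                  G         M
  I         0.05903     8.418
  C         0.01449 -0.009662
  E         0.07352     8.408
  solve Keq expr → x = -0.004831; check Q = 1.7790e+05
Then add 0.01164 M of G.
Step 3:
                  G         M
  I         0.08516     8.408
  C        -0.01159   0.00773
  E         0.07356     8.416
  solve Keq expr → x = 0.003865; check Q = 1.7790e+05

Q₀ = 7.8553e+05; Q > K (proceeds reverse)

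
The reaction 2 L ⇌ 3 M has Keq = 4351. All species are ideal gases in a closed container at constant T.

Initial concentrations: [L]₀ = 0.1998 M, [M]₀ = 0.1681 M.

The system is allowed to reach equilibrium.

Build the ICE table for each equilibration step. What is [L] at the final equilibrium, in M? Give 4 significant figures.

Q₀ = 0.119 vs Keq = 4351 ⇒ Q<K, forward
Step 1:
                    L           M
  init         0.1998      0.1681
  Δ           -0.1951      0.2926
  eq          0.00474      0.4607
  solve Keq expr → x = 0.09753; check Q = 4351

[L]_eq = 0.00474 M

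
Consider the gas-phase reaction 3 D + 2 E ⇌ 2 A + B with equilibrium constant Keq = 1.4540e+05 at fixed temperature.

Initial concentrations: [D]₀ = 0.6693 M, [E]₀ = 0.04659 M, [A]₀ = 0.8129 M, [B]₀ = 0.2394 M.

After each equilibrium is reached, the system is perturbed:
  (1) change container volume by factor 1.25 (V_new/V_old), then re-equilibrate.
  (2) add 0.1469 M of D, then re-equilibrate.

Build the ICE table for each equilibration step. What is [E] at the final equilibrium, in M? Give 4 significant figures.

[E]_eq = 0.00165 M

Q₀ = 243.1 vs Keq = 1.4540e+05 ⇒ Q<K, forward
Step 1:
                  D         E         A         B
  init       0.6693   0.04659    0.8129    0.2394
  Δ         -0.0662  -0.04414   0.04414   0.02207
  eq         0.6031  0.002454     0.857    0.2615
  solve Keq expr → x = 0.02207; check Q = 1.4540e+05
Then change container volume by factor 1.25 (V_new/V_old).
Step 2:
                  D         E         A         B
  init       0.4825  0.001963    0.6856    0.2092
  Δ       7.2319e-04 4.8213e-04 -4.8213e-04 -2.4106e-04
  eq         0.4832  0.002445    0.6851    0.2089
  solve Keq expr → x = -2.4106e-04; check Q = 1.4540e+05
Then add 0.1469 M of D.
Step 3:
                  D         E         A         B
  init       0.6301  0.002445    0.6851    0.2089
  Δ       -0.001192 -7.9499e-04 7.9499e-04 3.9749e-04
  eq         0.6289   0.00165    0.6859    0.2093
  solve Keq expr → x = 3.9749e-04; check Q = 1.4540e+05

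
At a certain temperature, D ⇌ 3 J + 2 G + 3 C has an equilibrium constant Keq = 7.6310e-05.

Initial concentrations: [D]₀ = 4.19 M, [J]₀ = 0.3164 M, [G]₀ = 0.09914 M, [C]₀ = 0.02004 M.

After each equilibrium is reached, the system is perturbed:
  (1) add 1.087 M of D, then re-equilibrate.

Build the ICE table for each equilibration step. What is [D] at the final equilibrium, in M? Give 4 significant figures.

[D]_eq = 5.186 M

Q₀ = 5.9798e-10 vs Keq = 7.6310e-05 ⇒ Q<K, forward
Step 1:
                   D          J          G          C
  Initial       4.19     0.3164    0.09914    0.02004
  Change    -0.08671     0.2601     0.1734     0.2601
  Equil        4.103     0.5765     0.2726     0.2802
  solve Keq expr → x = 0.08671; check Q = 7.6310e-05
Then add 1.087 M of D.
Step 2:
                   D          J          G          C
  Initial       5.19     0.5765     0.2726     0.2802
  Change   -0.003814    0.01144   0.007629    0.01144
  Equil        5.186      0.588     0.2802     0.2916
  solve Keq expr → x = 0.003814; check Q = 7.6310e-05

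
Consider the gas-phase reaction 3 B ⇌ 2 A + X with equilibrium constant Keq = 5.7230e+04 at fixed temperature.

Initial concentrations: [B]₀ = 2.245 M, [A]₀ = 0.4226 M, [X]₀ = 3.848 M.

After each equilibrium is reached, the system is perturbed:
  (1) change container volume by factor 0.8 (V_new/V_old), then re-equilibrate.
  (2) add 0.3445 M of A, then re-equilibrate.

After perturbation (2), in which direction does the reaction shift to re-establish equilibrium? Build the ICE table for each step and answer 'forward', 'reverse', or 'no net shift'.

Q₀ = 0.06074 vs Keq = 5.7230e+04 ⇒ Q<K, forward
Step 1:
                    B           A           X
  init          2.245      0.4226       3.848
  Δ            -2.179       1.453      0.7265
  eq          0.06551       1.876       4.574
  solve Keq expr → x = 0.7265; check Q = 5.7230e+04
Then change container volume by factor 0.8 (V_new/V_old).
Step 2:
                    B           A           X
  init        0.08189       2.344       5.718
  Δ                 0           0           0
  eq          0.08189       2.344       5.718
  solve Keq expr → x = 0; check Q = 5.7230e+04
Then add 0.3445 M of A.
Step 3:
                    B           A           X
  init        0.08189       2.689       5.718
  Δ           0.00771    -0.00514    -0.00257
  eq           0.0896       2.684       5.716
  solve Keq expr → x = -0.00257; check Q = 5.7230e+04

Direction: reverse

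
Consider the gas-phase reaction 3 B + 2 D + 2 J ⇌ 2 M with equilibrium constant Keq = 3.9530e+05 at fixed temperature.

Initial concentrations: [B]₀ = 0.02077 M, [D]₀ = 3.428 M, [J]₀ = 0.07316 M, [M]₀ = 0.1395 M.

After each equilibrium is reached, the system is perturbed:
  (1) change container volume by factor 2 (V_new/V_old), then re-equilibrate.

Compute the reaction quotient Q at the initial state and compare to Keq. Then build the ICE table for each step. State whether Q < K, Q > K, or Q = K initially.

Q₀ = 3.4531e+04; Q < K (proceeds forward)

Q₀ = 3.4531e+04 vs Keq = 3.9530e+05 ⇒ Q<K, forward
Step 1:
                   B          D          J          M
  Initial    0.02077      3.428    0.07316     0.1395
  Change    -0.01057  -0.007045  -0.007045   0.007045
  Equil       0.0102      3.421    0.06612     0.1465
  solve Keq expr → x = 0.003522; check Q = 3.9530e+05
Then change container volume by factor 2 (V_new/V_old).
Step 2:
                   B          D          J          M
  Initial   0.005101       1.71    0.03306    0.07327
  Change    0.008645   0.005763   0.005763  -0.005763
  Equil      0.01375      1.716    0.03882    0.06751
  solve Keq expr → x = -0.002882; check Q = 3.9530e+05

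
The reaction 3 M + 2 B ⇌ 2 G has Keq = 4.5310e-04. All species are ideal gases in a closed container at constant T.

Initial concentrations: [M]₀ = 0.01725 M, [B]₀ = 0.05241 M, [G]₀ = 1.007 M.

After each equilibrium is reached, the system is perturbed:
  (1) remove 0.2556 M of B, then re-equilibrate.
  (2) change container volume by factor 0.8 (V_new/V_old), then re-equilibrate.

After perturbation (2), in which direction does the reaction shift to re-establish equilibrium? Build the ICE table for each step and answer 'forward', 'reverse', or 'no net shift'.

Q₀ = 7.1922e+07 vs Keq = 4.5310e-04 ⇒ Q>K, reverse
Step 1:
                  M         B         G
  I         0.01725   0.05241     1.007
  C           1.452    0.9683   -0.9683
  E            1.47     1.021   0.03871
  solve Keq expr → x = -0.4841; check Q = 4.5310e-04
Then remove 0.2556 M of B.
Step 2:
                  M         B         G
  I            1.47    0.7651   0.03871
  C         0.01343  0.008951 -0.008951
  E           1.483    0.7741   0.02976
  solve Keq expr → x = -0.004476; check Q = 4.5310e-04
Then change container volume by factor 0.8 (V_new/V_old).
Step 3:
                  M         B         G
  I           1.854    0.9676    0.0372
  C        -0.01988  -0.01325   0.01325
  E           1.834    0.9543   0.05045
  solve Keq expr → x = 0.006627; check Q = 4.5310e-04

Direction: forward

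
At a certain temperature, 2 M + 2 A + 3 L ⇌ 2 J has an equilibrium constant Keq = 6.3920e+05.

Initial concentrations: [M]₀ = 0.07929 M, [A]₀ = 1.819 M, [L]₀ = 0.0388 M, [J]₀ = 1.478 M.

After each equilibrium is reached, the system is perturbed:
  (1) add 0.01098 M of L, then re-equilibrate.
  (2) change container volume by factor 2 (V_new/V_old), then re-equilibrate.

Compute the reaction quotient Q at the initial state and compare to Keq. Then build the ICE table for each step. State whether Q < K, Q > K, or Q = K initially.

Q₀ = 1.7978e+06 vs Keq = 6.3920e+05 ⇒ Q>K, reverse
Step 1:
                   M          A          L          J
  Initial    0.07929      1.819     0.0388      1.478
  Change    0.008121   0.008121    0.01218  -0.008121
  Equil      0.08741      1.827    0.05098       1.47
  solve Keq expr → x = -0.004061; check Q = 6.3920e+05
Then add 0.01098 M of L.
Step 2:
                   M          A          L          J
  Initial    0.08741      1.827    0.06196       1.47
  Change   -0.005617  -0.005617  -0.008426   0.005617
  Equil      0.08179      1.822    0.05354      1.475
  solve Keq expr → x = 0.002809; check Q = 6.3920e+05
Then change container volume by factor 2 (V_new/V_old).
Step 3:
                   M          A          L          J
  Initial     0.0409     0.9108    0.02677     0.7377
  Change     0.02278    0.02278    0.03417   -0.02278
  Equil      0.06368     0.9335    0.06094      0.715
  solve Keq expr → x = -0.01139; check Q = 6.3920e+05

Q₀ = 1.7978e+06; Q > K (proceeds reverse)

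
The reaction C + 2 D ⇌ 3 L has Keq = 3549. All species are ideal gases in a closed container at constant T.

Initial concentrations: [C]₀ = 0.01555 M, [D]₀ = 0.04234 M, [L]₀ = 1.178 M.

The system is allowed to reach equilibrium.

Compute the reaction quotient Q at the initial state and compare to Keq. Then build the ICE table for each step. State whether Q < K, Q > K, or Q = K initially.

Q₀ = 5.8641e+04 vs Keq = 3549 ⇒ Q>K, reverse
Step 1:
                  C         D         L
  Initial   0.01555   0.04234     1.178
  Change    0.02619   0.05238  -0.07857
  Equil     0.04174   0.09472     1.099
  solve Keq expr → x = -0.02619; check Q = 3549

Q₀ = 5.8641e+04; Q > K (proceeds reverse)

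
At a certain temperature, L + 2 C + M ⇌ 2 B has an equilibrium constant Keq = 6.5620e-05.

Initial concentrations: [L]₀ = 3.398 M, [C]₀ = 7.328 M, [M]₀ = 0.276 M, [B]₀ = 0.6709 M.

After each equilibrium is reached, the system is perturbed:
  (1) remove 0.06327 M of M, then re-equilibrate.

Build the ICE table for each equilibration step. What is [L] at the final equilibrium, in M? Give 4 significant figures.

[L]_eq = 3.69 M

Q₀ = 0.008937 vs Keq = 6.5620e-05 ⇒ Q>K, reverse
Step 1:
                   L          C          M          B
  I            3.398      7.328      0.276     0.6709
  C           0.2892     0.5784     0.2892    -0.5784
  E            3.687      7.906     0.5652    0.09246
  solve Keq expr → x = -0.2892; check Q = 6.5620e-05
Then remove 0.06327 M of M.
Step 2:
                   L          C          M          B
  I            3.687      7.906     0.5019    0.09246
  C         0.002513   0.005025   0.002513  -0.005025
  E             3.69      7.911     0.5045    0.08744
  solve Keq expr → x = -0.002513; check Q = 6.5620e-05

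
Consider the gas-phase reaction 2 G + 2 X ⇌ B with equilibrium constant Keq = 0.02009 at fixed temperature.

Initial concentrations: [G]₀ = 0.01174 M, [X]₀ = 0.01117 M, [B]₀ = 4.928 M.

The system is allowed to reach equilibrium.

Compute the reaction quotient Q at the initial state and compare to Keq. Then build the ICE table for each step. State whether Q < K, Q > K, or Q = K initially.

Q₀ = 2.8657e+08; Q > K (proceeds reverse)

Q₀ = 2.8657e+08 vs Keq = 0.02009 ⇒ Q>K, reverse
Step 1:
                   G          X          B
  init       0.01174    0.01117      4.928
  Δ            3.531      3.531     -1.765
  eq           3.542      3.542      3.163
  solve Keq expr → x = -1.765; check Q = 0.02009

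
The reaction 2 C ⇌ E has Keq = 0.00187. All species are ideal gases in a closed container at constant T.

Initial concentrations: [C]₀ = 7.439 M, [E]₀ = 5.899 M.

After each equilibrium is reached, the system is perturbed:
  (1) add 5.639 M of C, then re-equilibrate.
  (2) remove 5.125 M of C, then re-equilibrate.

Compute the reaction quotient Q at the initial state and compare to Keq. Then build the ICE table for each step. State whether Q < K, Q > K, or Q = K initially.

Q₀ = 0.1066; Q > K (proceeds reverse)

Q₀ = 0.1066 vs Keq = 0.00187 ⇒ Q>K, reverse
Step 1:
                  C         E
  I           7.439     5.899
  C           10.58    -5.292
  E           18.02    0.6074
  solve Keq expr → x = -5.292; check Q = 0.00187
Then add 5.639 M of C.
Step 2:
                  C         E
  I           23.66    0.6074
  C         -0.7487    0.3743
  E           22.91    0.9817
  solve Keq expr → x = 0.3743; check Q = 0.00187
Then remove 5.125 M of C.
Step 3:
                  C         E
  I           17.79    0.9817
  C           0.687   -0.3435
  E           18.47    0.6382
  solve Keq expr → x = -0.3435; check Q = 0.00187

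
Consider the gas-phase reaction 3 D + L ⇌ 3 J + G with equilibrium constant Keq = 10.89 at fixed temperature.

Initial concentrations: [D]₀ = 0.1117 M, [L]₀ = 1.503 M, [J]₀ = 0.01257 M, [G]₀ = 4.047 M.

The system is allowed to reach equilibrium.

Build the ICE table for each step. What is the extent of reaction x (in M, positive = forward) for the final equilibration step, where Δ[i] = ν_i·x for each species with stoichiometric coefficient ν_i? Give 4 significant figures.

Q₀ = 0.003837 vs Keq = 10.89 ⇒ Q<K, forward
Step 1:
                    D           L           J           G
  Initial      0.1117       1.503     0.01257       4.047
  Change     -0.06359     -0.0212     0.06359      0.0212
  Equil       0.04811       1.482     0.07616       4.068
  solve Keq expr → x = 0.0212; check Q = 10.89

x = 0.0212 M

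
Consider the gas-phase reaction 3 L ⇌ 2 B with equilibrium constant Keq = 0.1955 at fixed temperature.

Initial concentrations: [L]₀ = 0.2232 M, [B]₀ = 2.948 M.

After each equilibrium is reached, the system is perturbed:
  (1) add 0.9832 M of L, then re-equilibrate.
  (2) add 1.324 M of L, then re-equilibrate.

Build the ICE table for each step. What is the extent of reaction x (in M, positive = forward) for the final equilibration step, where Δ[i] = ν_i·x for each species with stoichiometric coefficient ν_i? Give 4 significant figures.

Q₀ = 781.6 vs Keq = 0.1955 ⇒ Q>K, reverse
Step 1:
                  L         B
  Initial    0.2232     2.948
  Change      2.089    -1.393
  Equil       2.313     1.555
  solve Keq expr → x = -0.6965; check Q = 0.1955
Then add 0.9832 M of L.
Step 2:
                  L         B
  Initial     3.296     1.555
  Change    -0.6012    0.4008
  Equil       2.695     1.956
  solve Keq expr → x = 0.2004; check Q = 0.1955
Then add 1.324 M of L.
Step 3:
                  L         B
  Initial     4.019     1.956
  Change    -0.8346    0.5564
  Equil       3.184     2.512
  solve Keq expr → x = 0.2782; check Q = 0.1955

x = 0.2782 M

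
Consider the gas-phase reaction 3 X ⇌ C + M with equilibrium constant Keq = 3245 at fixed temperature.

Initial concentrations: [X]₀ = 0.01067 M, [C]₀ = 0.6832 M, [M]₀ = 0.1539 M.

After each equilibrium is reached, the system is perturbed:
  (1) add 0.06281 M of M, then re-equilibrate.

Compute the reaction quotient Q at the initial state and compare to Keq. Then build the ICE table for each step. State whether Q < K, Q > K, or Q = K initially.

Q₀ = 8.6555e+04; Q > K (proceeds reverse)

Q₀ = 8.6555e+04 vs Keq = 3245 ⇒ Q>K, reverse
Step 1:
                   X          C          M
  Initial    0.01067     0.6832     0.1539
  Change     0.02062  -0.006874  -0.006874
  Equil      0.03129     0.6763      0.147
  solve Keq expr → x = -0.006874; check Q = 3245
Then add 0.06281 M of M.
Step 2:
                   X          C          M
  Initial    0.03129     0.6763     0.2098
  Change    0.003845  -0.001282  -0.001282
  Equil      0.03514      0.675     0.2086
  solve Keq expr → x = -0.001282; check Q = 3245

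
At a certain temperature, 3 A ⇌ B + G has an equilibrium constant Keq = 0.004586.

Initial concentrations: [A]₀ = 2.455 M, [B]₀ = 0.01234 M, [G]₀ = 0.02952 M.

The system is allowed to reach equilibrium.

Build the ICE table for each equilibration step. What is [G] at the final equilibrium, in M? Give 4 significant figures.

[G]_eq = 0.1946 M

Q₀ = 2.4619e-05 vs Keq = 0.004586 ⇒ Q<K, forward
Step 1:
                    A           B           G
  init          2.455     0.01234     0.02952
  Δ           -0.4952      0.1651      0.1651
  eq             1.96      0.1774      0.1946
  solve Keq expr → x = 0.1651; check Q = 0.004586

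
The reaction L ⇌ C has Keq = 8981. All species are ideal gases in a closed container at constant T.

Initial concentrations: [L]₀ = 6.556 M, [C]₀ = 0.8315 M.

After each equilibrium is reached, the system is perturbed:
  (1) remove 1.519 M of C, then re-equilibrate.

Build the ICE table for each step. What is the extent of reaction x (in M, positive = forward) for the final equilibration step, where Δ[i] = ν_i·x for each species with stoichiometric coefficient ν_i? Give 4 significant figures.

x = 1.6912e-04 M

Q₀ = 0.1268 vs Keq = 8981 ⇒ Q<K, forward
Step 1:
                    L           C
  Initial       6.556      0.8315
  Change       -6.555       6.555
  Equil    8.2248e-04       7.387
  solve Keq expr → x = 6.555; check Q = 8981
Then remove 1.519 M of C.
Step 2:
                    L           C
  Initial  8.2248e-04       5.868
  Change  -1.6912e-04  1.6912e-04
  Equil    6.5336e-04       5.868
  solve Keq expr → x = 1.6912e-04; check Q = 8981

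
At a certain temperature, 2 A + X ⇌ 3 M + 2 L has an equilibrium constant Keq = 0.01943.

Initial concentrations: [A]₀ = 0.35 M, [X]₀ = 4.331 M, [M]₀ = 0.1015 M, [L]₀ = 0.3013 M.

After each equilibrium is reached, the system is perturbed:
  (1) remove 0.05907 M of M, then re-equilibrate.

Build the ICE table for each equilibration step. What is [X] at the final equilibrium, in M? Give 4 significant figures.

[X]_eq = 4.259 M

Q₀ = 1.7893e-04 vs Keq = 0.01943 ⇒ Q<K, forward
Step 1:
                   A          X          M          L
  I             0.35      4.331     0.1015     0.3013
  C          -0.1235   -0.06175     0.1853     0.1235
  E           0.2265      4.269     0.2868     0.4248
  solve Keq expr → x = 0.06175; check Q = 0.01943
Then remove 0.05907 M of M.
Step 2:
                   A          X          M          L
  I           0.2265      4.269     0.2277     0.4248
  C         -0.02131   -0.01065    0.03196    0.02131
  E           0.2052      4.259     0.2596     0.4461
  solve Keq expr → x = 0.01065; check Q = 0.01943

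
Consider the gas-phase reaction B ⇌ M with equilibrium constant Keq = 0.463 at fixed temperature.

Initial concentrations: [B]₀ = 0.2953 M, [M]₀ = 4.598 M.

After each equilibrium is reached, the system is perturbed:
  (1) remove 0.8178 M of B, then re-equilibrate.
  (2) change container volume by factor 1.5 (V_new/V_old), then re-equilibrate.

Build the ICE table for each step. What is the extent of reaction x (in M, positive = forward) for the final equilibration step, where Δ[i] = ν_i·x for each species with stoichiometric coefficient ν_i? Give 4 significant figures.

x = 0 M

Q₀ = 15.57 vs Keq = 0.463 ⇒ Q>K, reverse
Step 1:
                   B          M
  init        0.2953      4.598
  Δ            3.049     -3.049
  eq           3.345      1.549
  solve Keq expr → x = -3.049; check Q = 0.463
Then remove 0.8178 M of B.
Step 2:
                   B          M
  init         2.527      1.549
  Δ           0.2588    -0.2588
  eq           2.786       1.29
  solve Keq expr → x = -0.2588; check Q = 0.463
Then change container volume by factor 1.5 (V_new/V_old).
Step 3:
                   B          M
  init         1.857     0.8599
  Δ                0          0
  eq           1.857     0.8599
  solve Keq expr → x = 0; check Q = 0.463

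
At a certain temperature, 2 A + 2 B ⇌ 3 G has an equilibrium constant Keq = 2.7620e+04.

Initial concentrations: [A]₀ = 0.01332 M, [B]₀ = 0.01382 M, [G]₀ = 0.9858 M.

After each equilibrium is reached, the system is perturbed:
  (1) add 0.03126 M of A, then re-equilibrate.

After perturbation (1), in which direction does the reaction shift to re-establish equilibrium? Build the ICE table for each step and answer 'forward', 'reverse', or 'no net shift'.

Direction: forward

Q₀ = 2.8271e+07 vs Keq = 2.7620e+04 ⇒ Q>K, reverse
Step 1:
                  A         B         G
  I         0.01332   0.01382    0.9858
  C         0.05803   0.05803  -0.08705
  E         0.07135   0.07185    0.8988
  solve Keq expr → x = -0.02902; check Q = 2.7620e+04
Then add 0.03126 M of A.
Step 2:
                  A         B         G
  I          0.1026   0.07185    0.8988
  C        -0.01287  -0.01287   0.01931
  E         0.08974   0.05898    0.9181
  solve Keq expr → x = 0.006436; check Q = 2.7620e+04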